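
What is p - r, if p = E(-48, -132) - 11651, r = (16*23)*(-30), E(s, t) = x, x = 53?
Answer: -558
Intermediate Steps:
E(s, t) = 53
r = -11040 (r = 368*(-30) = -11040)
p = -11598 (p = 53 - 11651 = -11598)
p - r = -11598 - 1*(-11040) = -11598 + 11040 = -558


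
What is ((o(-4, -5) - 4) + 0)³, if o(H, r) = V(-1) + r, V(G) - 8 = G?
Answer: -8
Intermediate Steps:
V(G) = 8 + G
o(H, r) = 7 + r (o(H, r) = (8 - 1) + r = 7 + r)
((o(-4, -5) - 4) + 0)³ = (((7 - 5) - 4) + 0)³ = ((2 - 4) + 0)³ = (-2 + 0)³ = (-2)³ = -8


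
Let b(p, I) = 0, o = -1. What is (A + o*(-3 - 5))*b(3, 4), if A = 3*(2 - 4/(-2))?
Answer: 0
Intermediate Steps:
A = 12 (A = 3*(2 - 4*(-½)) = 3*(2 + 2) = 3*4 = 12)
(A + o*(-3 - 5))*b(3, 4) = (12 - (-3 - 5))*0 = (12 - 1*(-8))*0 = (12 + 8)*0 = 20*0 = 0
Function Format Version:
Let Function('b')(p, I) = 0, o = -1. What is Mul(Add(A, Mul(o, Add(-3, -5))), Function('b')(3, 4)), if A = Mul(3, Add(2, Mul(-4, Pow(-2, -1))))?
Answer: 0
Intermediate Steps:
A = 12 (A = Mul(3, Add(2, Mul(-4, Rational(-1, 2)))) = Mul(3, Add(2, 2)) = Mul(3, 4) = 12)
Mul(Add(A, Mul(o, Add(-3, -5))), Function('b')(3, 4)) = Mul(Add(12, Mul(-1, Add(-3, -5))), 0) = Mul(Add(12, Mul(-1, -8)), 0) = Mul(Add(12, 8), 0) = Mul(20, 0) = 0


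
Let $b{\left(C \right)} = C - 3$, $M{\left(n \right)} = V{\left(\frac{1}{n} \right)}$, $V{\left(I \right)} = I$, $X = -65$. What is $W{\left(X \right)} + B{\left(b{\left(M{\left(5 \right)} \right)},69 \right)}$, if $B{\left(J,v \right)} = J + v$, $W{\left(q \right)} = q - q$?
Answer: $\frac{331}{5} \approx 66.2$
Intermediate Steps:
$M{\left(n \right)} = \frac{1}{n}$
$b{\left(C \right)} = -3 + C$
$W{\left(q \right)} = 0$
$W{\left(X \right)} + B{\left(b{\left(M{\left(5 \right)} \right)},69 \right)} = 0 + \left(\left(-3 + \frac{1}{5}\right) + 69\right) = 0 + \left(- \frac{14}{5} + 69\right) = 0 + \frac{331}{5} = \frac{331}{5}$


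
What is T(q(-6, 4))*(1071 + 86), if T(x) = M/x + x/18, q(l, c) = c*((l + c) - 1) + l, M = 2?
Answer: -11570/9 ≈ -1285.6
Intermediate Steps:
q(l, c) = l + c*(-1 + c + l) (q(l, c) = c*((c + l) - 1) + l = c*(-1 + c + l) + l = l + c*(-1 + c + l))
T(x) = 2/x + x/18
T(q(-6, 4))*(1071 + 86) = (2/(-6 + 4² - 1*4 + 4*(-6)) + (-6 + 4² - 1*4 + 4*(-6))/18)*(1071 + 86) = (2/(-6 + 16 - 4 - 24) + (-6 + 16 - 4 - 24)/18)*1157 = (2/(-18) + (1/18)*(-18))*1157 = (2*(-1/18) - 1)*1157 = (-⅑ - 1)*1157 = -10/9*1157 = -11570/9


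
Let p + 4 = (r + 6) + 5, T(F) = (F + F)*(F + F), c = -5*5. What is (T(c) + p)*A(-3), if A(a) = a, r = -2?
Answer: -7515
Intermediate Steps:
c = -25
T(F) = 4*F² (T(F) = (2*F)*(2*F) = 4*F²)
p = 5 (p = -4 + ((-2 + 6) + 5) = -4 + (4 + 5) = -4 + 9 = 5)
(T(c) + p)*A(-3) = (4*(-25)² + 5)*(-3) = (4*625 + 5)*(-3) = (2500 + 5)*(-3) = 2505*(-3) = -7515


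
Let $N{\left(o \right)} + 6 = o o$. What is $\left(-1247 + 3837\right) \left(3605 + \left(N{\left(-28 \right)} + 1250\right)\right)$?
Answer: $14589470$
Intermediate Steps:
$N{\left(o \right)} = -6 + o^{2}$ ($N{\left(o \right)} = -6 + o o = -6 + o^{2}$)
$\left(-1247 + 3837\right) \left(3605 + \left(N{\left(-28 \right)} + 1250\right)\right) = \left(-1247 + 3837\right) \left(3605 + \left(\left(-6 + \left(-28\right)^{2}\right) + 1250\right)\right) = 2590 \left(3605 + \left(\left(-6 + 784\right) + 1250\right)\right) = 2590 \left(3605 + \left(778 + 1250\right)\right) = 2590 \left(3605 + 2028\right) = 2590 \cdot 5633 = 14589470$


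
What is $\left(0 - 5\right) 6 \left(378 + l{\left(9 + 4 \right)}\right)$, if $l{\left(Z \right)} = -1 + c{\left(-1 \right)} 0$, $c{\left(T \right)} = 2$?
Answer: $-11310$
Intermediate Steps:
$l{\left(Z \right)} = -1$ ($l{\left(Z \right)} = -1 + 2 \cdot 0 = -1 + 0 = -1$)
$\left(0 - 5\right) 6 \left(378 + l{\left(9 + 4 \right)}\right) = \left(0 - 5\right) 6 \left(378 - 1\right) = \left(-5\right) 6 \cdot 377 = \left(-30\right) 377 = -11310$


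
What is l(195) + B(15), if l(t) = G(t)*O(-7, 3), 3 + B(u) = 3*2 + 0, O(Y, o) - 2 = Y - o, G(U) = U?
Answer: -1557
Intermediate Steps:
O(Y, o) = 2 + Y - o (O(Y, o) = 2 + (Y - o) = 2 + Y - o)
B(u) = 3 (B(u) = -3 + (3*2 + 0) = -3 + (6 + 0) = -3 + 6 = 3)
l(t) = -8*t (l(t) = t*(2 - 7 - 1*3) = t*(2 - 7 - 3) = t*(-8) = -8*t)
l(195) + B(15) = -8*195 + 3 = -1560 + 3 = -1557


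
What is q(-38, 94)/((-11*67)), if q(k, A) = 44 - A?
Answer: 50/737 ≈ 0.067843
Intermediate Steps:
q(-38, 94)/((-11*67)) = (44 - 1*94)/((-11*67)) = (44 - 94)/(-737) = -50*(-1/737) = 50/737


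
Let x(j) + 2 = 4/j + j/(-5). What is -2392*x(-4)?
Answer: 26312/5 ≈ 5262.4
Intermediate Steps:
x(j) = -2 + 4/j - j/5 (x(j) = -2 + (4/j + j/(-5)) = -2 + (4/j + j*(-⅕)) = -2 + (4/j - j/5) = -2 + 4/j - j/5)
-2392*x(-4) = -2392*(-2 + 4/(-4) - ⅕*(-4)) = -2392*(-2 + 4*(-¼) + ⅘) = -2392*(-2 - 1 + ⅘) = -2392*(-11/5) = 26312/5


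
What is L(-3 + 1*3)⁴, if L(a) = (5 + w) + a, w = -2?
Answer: 81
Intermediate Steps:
L(a) = 3 + a (L(a) = (5 - 2) + a = 3 + a)
L(-3 + 1*3)⁴ = (3 + (-3 + 1*3))⁴ = (3 + (-3 + 3))⁴ = (3 + 0)⁴ = 3⁴ = 81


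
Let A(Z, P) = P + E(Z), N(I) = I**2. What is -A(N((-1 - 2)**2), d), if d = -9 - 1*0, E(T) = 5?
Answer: 4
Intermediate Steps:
d = -9 (d = -9 + 0 = -9)
A(Z, P) = 5 + P (A(Z, P) = P + 5 = 5 + P)
-A(N((-1 - 2)**2), d) = -(5 - 9) = -1*(-4) = 4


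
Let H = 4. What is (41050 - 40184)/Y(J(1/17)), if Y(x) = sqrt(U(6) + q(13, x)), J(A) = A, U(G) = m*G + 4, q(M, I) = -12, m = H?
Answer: 433/2 ≈ 216.50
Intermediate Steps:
m = 4
U(G) = 4 + 4*G (U(G) = 4*G + 4 = 4 + 4*G)
Y(x) = 4 (Y(x) = sqrt((4 + 4*6) - 12) = sqrt((4 + 24) - 12) = sqrt(28 - 12) = sqrt(16) = 4)
(41050 - 40184)/Y(J(1/17)) = (41050 - 40184)/4 = 866*(1/4) = 433/2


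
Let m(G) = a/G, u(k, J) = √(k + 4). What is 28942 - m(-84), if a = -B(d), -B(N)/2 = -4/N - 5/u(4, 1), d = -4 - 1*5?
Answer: 5470040/189 - 5*√2/168 ≈ 28942.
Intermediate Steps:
u(k, J) = √(4 + k)
d = -9 (d = -4 - 5 = -9)
B(N) = 8/N + 5*√2/2 (B(N) = -2*(-4/N - 5/√(4 + 4)) = -2*(-4/N - 5*√2/4) = 8/N + 5*√2/2)
a = 8/9 - 5*√2/2 (a = -(8/(-9) + 5*√2/2) = -(8*(-⅑) + 5*√2/2) = -(-8/9 + 5*√2/2) = 8/9 - 5*√2/2 ≈ -2.6466)
m(G) = (8/9 - 5*√2/2)/G
28942 - m(-84) = 28942 - (16 - 45*√2)/(18*(-84)) = 28942 - (-1)*(16 - 45*√2)/(18*84) = 28942 - (-2/189 + 5*√2/168) = 28942 + (2/189 - 5*√2/168) = 5470040/189 - 5*√2/168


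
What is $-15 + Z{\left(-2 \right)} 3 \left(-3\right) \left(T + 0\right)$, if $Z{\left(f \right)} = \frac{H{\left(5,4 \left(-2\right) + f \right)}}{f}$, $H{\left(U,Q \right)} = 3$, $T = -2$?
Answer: $-42$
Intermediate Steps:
$Z{\left(f \right)} = \frac{3}{f}$
$-15 + Z{\left(-2 \right)} 3 \left(-3\right) \left(T + 0\right) = -15 + \frac{3}{-2} \cdot 3 \left(-3\right) \left(-2 + 0\right) = -15 + 3 \left(- \frac{1}{2}\right) \left(\left(-9\right) \left(-2\right)\right) = -15 - 27 = -42$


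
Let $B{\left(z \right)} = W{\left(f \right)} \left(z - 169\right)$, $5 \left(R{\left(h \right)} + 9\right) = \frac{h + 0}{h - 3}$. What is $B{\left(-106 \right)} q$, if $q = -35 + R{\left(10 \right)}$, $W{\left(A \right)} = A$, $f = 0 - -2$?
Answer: $\frac{168300}{7} \approx 24043.0$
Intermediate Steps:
$f = 2$ ($f = 0 + 2 = 2$)
$R{\left(h \right)} = -9 + \frac{h}{5 \left(-3 + h\right)}$ ($R{\left(h \right)} = -9 + \frac{\left(h + 0\right) \frac{1}{h - 3}}{5} = -9 + \frac{h \frac{1}{-3 + h}}{5} = -9 + \frac{h}{5 \left(-3 + h\right)}$)
$B{\left(z \right)} = -338 + 2 z$ ($B{\left(z \right)} = 2 \left(z - 169\right) = 2 \left(-169 + z\right) = -338 + 2 z$)
$q = - \frac{306}{7}$ ($q = -35 + \frac{135 - 440}{5 \left(-3 + 10\right)} = -35 + \frac{135 - 440}{5 \cdot 7} = -35 + \frac{1}{5} \cdot \frac{1}{7} \left(-305\right) = -35 - \frac{61}{7} = - \frac{306}{7} \approx -43.714$)
$B{\left(-106 \right)} q = \left(-338 + 2 \left(-106\right)\right) \left(- \frac{306}{7}\right) = \left(-338 - 212\right) \left(- \frac{306}{7}\right) = \left(-550\right) \left(- \frac{306}{7}\right) = \frac{168300}{7}$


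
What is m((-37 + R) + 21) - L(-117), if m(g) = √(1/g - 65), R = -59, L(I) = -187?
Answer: 187 + 2*I*√3657/15 ≈ 187.0 + 8.0631*I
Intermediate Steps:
m(g) = √(-65 + 1/g)
m((-37 + R) + 21) - L(-117) = √(-65 + 1/((-37 - 59) + 21)) - 1*(-187) = √(-65 + 1/(-96 + 21)) + 187 = √(-65 + 1/(-75)) + 187 = √(-65 - 1/75) + 187 = √(-4876/75) + 187 = 2*I*√3657/15 + 187 = 187 + 2*I*√3657/15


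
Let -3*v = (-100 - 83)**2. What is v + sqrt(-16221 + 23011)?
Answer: -11163 + sqrt(6790) ≈ -11081.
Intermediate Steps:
v = -11163 (v = -(-100 - 83)**2/3 = -1/3*(-183)**2 = -1/3*33489 = -11163)
v + sqrt(-16221 + 23011) = -11163 + sqrt(-16221 + 23011) = -11163 + sqrt(6790)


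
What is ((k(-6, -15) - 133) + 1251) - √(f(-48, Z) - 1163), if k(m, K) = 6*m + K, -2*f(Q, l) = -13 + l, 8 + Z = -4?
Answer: 1067 - I*√4602/2 ≈ 1067.0 - 33.919*I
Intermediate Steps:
Z = -12 (Z = -8 - 4 = -12)
f(Q, l) = 13/2 - l/2 (f(Q, l) = -(-13 + l)/2 = 13/2 - l/2)
k(m, K) = K + 6*m
((k(-6, -15) - 133) + 1251) - √(f(-48, Z) - 1163) = (((-15 + 6*(-6)) - 133) + 1251) - √((13/2 - ½*(-12)) - 1163) = (((-15 - 36) - 133) + 1251) - √((13/2 + 6) - 1163) = ((-51 - 133) + 1251) - √(25/2 - 1163) = (-184 + 1251) - √(-2301/2) = 1067 - I*√4602/2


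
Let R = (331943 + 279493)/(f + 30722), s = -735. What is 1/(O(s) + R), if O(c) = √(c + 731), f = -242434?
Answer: -8090521152/34571366617 - 5602746368*I/34571366617 ≈ -0.23402 - 0.16206*I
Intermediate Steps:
O(c) = √(731 + c)
R = -152859/52928 (R = (331943 + 279493)/(-242434 + 30722) = 611436/(-211712) = 611436*(-1/211712) = -152859/52928 ≈ -2.8881)
1/(O(s) + R) = 1/(√(731 - 735) - 152859/52928) = 1/(√(-4) - 152859/52928) = 1/(2*I - 152859/52928) = 1/(-152859/52928 + 2*I) = 2801373184*(-152859/52928 - 2*I)/34571366617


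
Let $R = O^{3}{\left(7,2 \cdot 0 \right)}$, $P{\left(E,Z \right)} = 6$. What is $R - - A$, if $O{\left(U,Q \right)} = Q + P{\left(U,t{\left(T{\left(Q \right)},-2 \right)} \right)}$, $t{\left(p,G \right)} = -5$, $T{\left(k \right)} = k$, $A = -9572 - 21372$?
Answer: $-30728$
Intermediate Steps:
$A = -30944$ ($A = -9572 - 21372 = -30944$)
$O{\left(U,Q \right)} = 6 + Q$ ($O{\left(U,Q \right)} = Q + 6 = 6 + Q$)
$R = 216$ ($R = \left(6 + 2 \cdot 0\right)^{3} = \left(6 + 0\right)^{3} = 6^{3} = 216$)
$R - - A = 216 - \left(-1\right) \left(-30944\right) = 216 - 30944 = -30728$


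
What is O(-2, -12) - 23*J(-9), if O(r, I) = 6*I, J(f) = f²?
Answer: -1935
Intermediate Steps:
O(-2, -12) - 23*J(-9) = 6*(-12) - 23*(-9)² = -72 - 23*81 = -72 - 1863 = -1935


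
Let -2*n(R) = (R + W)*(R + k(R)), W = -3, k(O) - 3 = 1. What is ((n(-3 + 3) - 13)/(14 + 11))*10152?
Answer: -71064/25 ≈ -2842.6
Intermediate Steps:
k(O) = 4 (k(O) = 3 + 1 = 4)
n(R) = -(-3 + R)*(4 + R)/2 (n(R) = -(R - 3)*(R + 4)/2 = -(-3 + R)*(4 + R)/2)
((n(-3 + 3) - 13)/(14 + 11))*10152 = (((6 - (-3 + 3)/2 - (-3 + 3)²/2) - 13)/(14 + 11))*10152 = (((6 - ½*0 - ½*0²) - 13)/25)*10152 = (((6 + 0 - ½*0) - 13)*(1/25))*10152 = (((6 + 0 + 0) - 13)*(1/25))*10152 = ((6 - 13)*(1/25))*10152 = -7*1/25*10152 = -7/25*10152 = -71064/25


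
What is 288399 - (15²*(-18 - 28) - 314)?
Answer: 299063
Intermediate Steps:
288399 - (15²*(-18 - 28) - 314) = 288399 - (225*(-46) - 314) = 288399 - (-10350 - 314) = 288399 - 1*(-10664) = 288399 + 10664 = 299063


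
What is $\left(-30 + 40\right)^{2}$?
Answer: $100$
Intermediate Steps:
$\left(-30 + 40\right)^{2} = 10^{2} = 100$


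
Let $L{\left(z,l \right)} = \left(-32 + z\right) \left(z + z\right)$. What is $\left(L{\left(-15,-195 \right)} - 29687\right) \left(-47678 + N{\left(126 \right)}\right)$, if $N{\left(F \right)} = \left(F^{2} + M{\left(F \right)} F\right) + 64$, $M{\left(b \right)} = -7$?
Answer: $922395740$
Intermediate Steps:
$L{\left(z,l \right)} = 2 z \left(-32 + z\right)$ ($L{\left(z,l \right)} = \left(-32 + z\right) 2 z = 2 z \left(-32 + z\right)$)
$N{\left(F \right)} = 64 + F^{2} - 7 F$ ($N{\left(F \right)} = \left(F^{2} - 7 F\right) + 64 = 64 + F^{2} - 7 F$)
$\left(L{\left(-15,-195 \right)} - 29687\right) \left(-47678 + N{\left(126 \right)}\right) = \left(2 \left(-15\right) \left(-32 - 15\right) - 29687\right) \left(-47678 + \left(64 + 126^{2} - 882\right)\right) = \left(2 \left(-15\right) \left(-47\right) - 29687\right) \left(-47678 + \left(64 + 15876 - 882\right)\right) = \left(1410 - 29687\right) \left(-47678 + 15058\right) = \left(-28277\right) \left(-32620\right) = 922395740$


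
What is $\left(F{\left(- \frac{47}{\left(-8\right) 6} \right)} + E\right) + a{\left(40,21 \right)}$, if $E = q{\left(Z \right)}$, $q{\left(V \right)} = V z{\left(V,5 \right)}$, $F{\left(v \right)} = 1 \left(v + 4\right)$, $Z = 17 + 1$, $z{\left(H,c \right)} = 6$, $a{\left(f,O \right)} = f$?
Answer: $\frac{7343}{48} \approx 152.98$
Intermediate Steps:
$Z = 18$
$F{\left(v \right)} = 4 + v$ ($F{\left(v \right)} = 1 \left(4 + v\right) = 4 + v$)
$q{\left(V \right)} = 6 V$ ($q{\left(V \right)} = V 6 = 6 V$)
$E = 108$ ($E = 6 \cdot 18 = 108$)
$\left(F{\left(- \frac{47}{\left(-8\right) 6} \right)} + E\right) + a{\left(40,21 \right)} = \left(\left(4 - \frac{47}{\left(-8\right) 6}\right) + 108\right) + 40 = \left(\left(4 - \frac{47}{-48}\right) + 108\right) + 40 = \left(\left(4 - - \frac{47}{48}\right) + 108\right) + 40 = \left(\left(4 + \frac{47}{48}\right) + 108\right) + 40 = \left(\frac{239}{48} + 108\right) + 40 = \frac{5423}{48} + 40 = \frac{7343}{48}$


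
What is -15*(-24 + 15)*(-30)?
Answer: -4050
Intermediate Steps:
-15*(-24 + 15)*(-30) = -(-135)*(-30) = -15*270 = -4050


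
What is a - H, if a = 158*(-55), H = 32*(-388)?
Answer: 3726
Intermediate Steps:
H = -12416
a = -8690
a - H = -8690 - 1*(-12416) = -8690 + 12416 = 3726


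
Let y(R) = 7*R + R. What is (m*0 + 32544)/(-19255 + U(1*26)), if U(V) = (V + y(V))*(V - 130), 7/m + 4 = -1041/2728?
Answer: -32544/43591 ≈ -0.74658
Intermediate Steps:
y(R) = 8*R
m = -19096/11953 (m = 7/(-4 - 1041/2728) = 7/(-11953/2728) = 7*(-2728/11953) = -19096/11953 ≈ -1.5976)
U(V) = 9*V*(-130 + V) (U(V) = (V + 8*V)*(V - 130) = (9*V)*(-130 + V) = 9*V*(-130 + V))
(m*0 + 32544)/(-19255 + U(1*26)) = (-19096/11953*0 + 32544)/(-19255 + 9*(1*26)*(-130 + 1*26)) = (0 + 32544)/(-19255 + 9*26*(-130 + 26)) = 32544/(-19255 + 9*26*(-104)) = 32544/(-19255 - 24336) = 32544/(-43591) = 32544*(-1/43591) = -32544/43591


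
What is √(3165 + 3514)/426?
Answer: √6679/426 ≈ 0.19184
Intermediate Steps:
√(3165 + 3514)/426 = √6679*(1/426) = √6679/426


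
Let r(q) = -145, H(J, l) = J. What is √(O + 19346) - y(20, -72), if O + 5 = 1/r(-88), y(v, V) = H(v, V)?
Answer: -20 + 2*√101661095/145 ≈ 119.07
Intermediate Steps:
y(v, V) = v
O = -726/145 (O = -5 + 1/(-145) = -5 - 1/145 = -726/145 ≈ -5.0069)
√(O + 19346) - y(20, -72) = √(-726/145 + 19346) - 1*20 = √(2804444/145) - 20 = 2*√101661095/145 - 20 = -20 + 2*√101661095/145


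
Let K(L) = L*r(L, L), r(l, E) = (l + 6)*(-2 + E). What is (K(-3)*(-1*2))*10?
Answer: -900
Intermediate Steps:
r(l, E) = (-2 + E)*(6 + l) (r(l, E) = (6 + l)*(-2 + E) = (-2 + E)*(6 + l))
K(L) = L*(-12 + L**2 + 4*L) (K(L) = L*(-12 - 2*L + 6*L + L*L) = L*(-12 - 2*L + 6*L + L**2) = L*(-12 + L**2 + 4*L))
(K(-3)*(-1*2))*10 = ((-3*(-12 + (-3)**2 + 4*(-3)))*(-1*2))*10 = (-3*(-12 + 9 - 12)*(-2))*10 = (-3*(-15)*(-2))*10 = (45*(-2))*10 = -90*10 = -900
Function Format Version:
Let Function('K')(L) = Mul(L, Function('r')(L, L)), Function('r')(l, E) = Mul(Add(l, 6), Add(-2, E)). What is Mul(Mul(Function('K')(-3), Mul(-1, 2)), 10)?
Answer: -900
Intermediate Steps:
Function('r')(l, E) = Mul(Add(-2, E), Add(6, l)) (Function('r')(l, E) = Mul(Add(6, l), Add(-2, E)) = Mul(Add(-2, E), Add(6, l)))
Function('K')(L) = Mul(L, Add(-12, Pow(L, 2), Mul(4, L))) (Function('K')(L) = Mul(L, Add(-12, Mul(-2, L), Mul(6, L), Mul(L, L))) = Mul(L, Add(-12, Mul(-2, L), Mul(6, L), Pow(L, 2))) = Mul(L, Add(-12, Pow(L, 2), Mul(4, L))))
Mul(Mul(Function('K')(-3), Mul(-1, 2)), 10) = Mul(Mul(Mul(-3, Add(-12, Pow(-3, 2), Mul(4, -3))), Mul(-1, 2)), 10) = Mul(Mul(Mul(-3, Add(-12, 9, -12)), -2), 10) = Mul(Mul(Mul(-3, -15), -2), 10) = Mul(Mul(45, -2), 10) = Mul(-90, 10) = -900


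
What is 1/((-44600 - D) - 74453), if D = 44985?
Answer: -1/164038 ≈ -6.0961e-6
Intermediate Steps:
1/((-44600 - D) - 74453) = 1/((-44600 - 1*44985) - 74453) = 1/((-44600 - 44985) - 74453) = 1/(-89585 - 74453) = 1/(-164038) = -1/164038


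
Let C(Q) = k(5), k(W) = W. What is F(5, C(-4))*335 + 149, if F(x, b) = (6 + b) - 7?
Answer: 1489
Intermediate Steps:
C(Q) = 5
F(x, b) = -1 + b
F(5, C(-4))*335 + 149 = (-1 + 5)*335 + 149 = 4*335 + 149 = 1340 + 149 = 1489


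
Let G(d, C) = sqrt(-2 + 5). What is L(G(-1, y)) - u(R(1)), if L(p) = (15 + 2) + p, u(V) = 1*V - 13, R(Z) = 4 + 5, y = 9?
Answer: 21 + sqrt(3) ≈ 22.732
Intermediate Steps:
R(Z) = 9
G(d, C) = sqrt(3)
u(V) = -13 + V (u(V) = V - 13 = -13 + V)
L(p) = 17 + p
L(G(-1, y)) - u(R(1)) = (17 + sqrt(3)) - (-13 + 9) = (17 + sqrt(3)) - 1*(-4) = (17 + sqrt(3)) + 4 = 21 + sqrt(3)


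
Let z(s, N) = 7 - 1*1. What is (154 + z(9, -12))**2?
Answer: 25600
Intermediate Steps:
z(s, N) = 6 (z(s, N) = 7 - 1 = 6)
(154 + z(9, -12))**2 = (154 + 6)**2 = 160**2 = 25600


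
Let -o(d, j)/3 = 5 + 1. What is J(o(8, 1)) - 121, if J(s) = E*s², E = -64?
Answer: -20857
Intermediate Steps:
o(d, j) = -18 (o(d, j) = -3*(5 + 1) = -3*6 = -18)
J(s) = -64*s²
J(o(8, 1)) - 121 = -64*(-18)² - 121 = -64*324 - 121 = -20736 - 121 = -20857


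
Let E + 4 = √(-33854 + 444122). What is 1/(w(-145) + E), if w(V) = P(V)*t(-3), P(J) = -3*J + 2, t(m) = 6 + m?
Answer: 1307/1297981 - 2*√102567/1297981 ≈ 0.00051347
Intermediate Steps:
P(J) = 2 - 3*J
w(V) = 6 - 9*V (w(V) = (2 - 3*V)*(6 - 3) = (2 - 3*V)*3 = 6 - 9*V)
E = -4 + 2*√102567 (E = -4 + √(-33854 + 444122) = -4 + √410268 = -4 + 2*√102567 ≈ 636.52)
1/(w(-145) + E) = 1/((6 - 9*(-145)) + (-4 + 2*√102567)) = 1/((6 + 1305) + (-4 + 2*√102567)) = 1/(1311 + (-4 + 2*√102567)) = 1/(1307 + 2*√102567)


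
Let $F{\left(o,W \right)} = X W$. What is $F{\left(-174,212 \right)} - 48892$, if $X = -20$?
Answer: $-53132$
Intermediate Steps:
$F{\left(o,W \right)} = - 20 W$
$F{\left(-174,212 \right)} - 48892 = \left(-20\right) 212 - 48892 = -4240 - 48892 = -53132$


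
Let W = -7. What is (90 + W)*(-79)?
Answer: -6557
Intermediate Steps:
(90 + W)*(-79) = (90 - 7)*(-79) = 83*(-79) = -6557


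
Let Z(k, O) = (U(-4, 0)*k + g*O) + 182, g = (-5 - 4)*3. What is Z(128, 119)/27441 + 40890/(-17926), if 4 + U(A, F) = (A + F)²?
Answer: -574430930/245953683 ≈ -2.3355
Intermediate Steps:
U(A, F) = -4 + (A + F)²
g = -27 (g = -9*3 = -27)
Z(k, O) = 182 - 27*O + 12*k (Z(k, O) = ((-4 + (-4 + 0)²)*k - 27*O) + 182 = ((-4 + (-4)²)*k - 27*O) + 182 = ((-4 + 16)*k - 27*O) + 182 = (12*k - 27*O) + 182 = (-27*O + 12*k) + 182 = 182 - 27*O + 12*k)
Z(128, 119)/27441 + 40890/(-17926) = (182 - 27*119 + 12*128)/27441 + 40890/(-17926) = (182 - 3213 + 1536)*(1/27441) + 40890*(-1/17926) = -1495*1/27441 - 20445/8963 = -1495/27441 - 20445/8963 = -574430930/245953683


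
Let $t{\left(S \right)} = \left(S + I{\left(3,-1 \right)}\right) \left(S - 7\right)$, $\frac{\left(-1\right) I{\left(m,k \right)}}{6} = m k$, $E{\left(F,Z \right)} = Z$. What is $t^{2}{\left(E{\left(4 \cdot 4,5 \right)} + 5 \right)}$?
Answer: $7056$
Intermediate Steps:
$I{\left(m,k \right)} = - 6 k m$ ($I{\left(m,k \right)} = - 6 m k = - 6 k m$)
$t{\left(S \right)} = \left(-7 + S\right) \left(18 + S\right)$ ($t{\left(S \right)} = \left(S - \left(-6\right) 3\right) \left(S - 7\right) = \left(S + 18\right) \left(-7 + S\right) = \left(18 + S\right) \left(-7 + S\right) = \left(-7 + S\right) \left(18 + S\right)$)
$t^{2}{\left(E{\left(4 \cdot 4,5 \right)} + 5 \right)} = \left(-126 + \left(5 + 5\right)^{2} + 11 \left(5 + 5\right)\right)^{2} = \left(-126 + 10^{2} + 11 \cdot 10\right)^{2} = \left(-126 + 100 + 110\right)^{2} = 84^{2} = 7056$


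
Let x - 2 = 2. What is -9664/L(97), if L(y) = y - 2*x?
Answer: -9664/89 ≈ -108.58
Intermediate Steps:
x = 4 (x = 2 + 2 = 4)
L(y) = -8 + y (L(y) = y - 2*4 = y - 8 = -8 + y)
-9664/L(97) = -9664/(-8 + 97) = -9664/89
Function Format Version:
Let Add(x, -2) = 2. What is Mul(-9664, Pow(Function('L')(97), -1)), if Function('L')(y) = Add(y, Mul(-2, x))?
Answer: Rational(-9664, 89) ≈ -108.58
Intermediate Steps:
x = 4 (x = Add(2, 2) = 4)
Function('L')(y) = Add(-8, y) (Function('L')(y) = Add(y, Mul(-2, 4)) = Add(y, -8) = Add(-8, y))
Mul(-9664, Pow(Function('L')(97), -1)) = Mul(-9664, Pow(Add(-8, 97), -1)) = Mul(-9664, Pow(89, -1)) = Mul(-9664, Rational(1, 89)) = Rational(-9664, 89)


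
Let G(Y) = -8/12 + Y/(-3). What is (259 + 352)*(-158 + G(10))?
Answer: -98982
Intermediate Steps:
G(Y) = -2/3 - Y/3 (G(Y) = -8*1/12 + Y*(-1/3) = -2/3 - Y/3)
(259 + 352)*(-158 + G(10)) = (259 + 352)*(-158 + (-2/3 - 1/3*10)) = 611*(-158 + (-2/3 - 10/3)) = 611*(-158 - 4) = 611*(-162) = -98982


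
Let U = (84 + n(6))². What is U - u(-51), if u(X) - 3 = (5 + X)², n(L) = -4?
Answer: 4281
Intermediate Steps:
u(X) = 3 + (5 + X)²
U = 6400 (U = (84 - 4)² = 80² = 6400)
U - u(-51) = 6400 - (3 + (5 - 51)²) = 6400 - (3 + (-46)²) = 6400 - (3 + 2116) = 6400 - 1*2119 = 6400 - 2119 = 4281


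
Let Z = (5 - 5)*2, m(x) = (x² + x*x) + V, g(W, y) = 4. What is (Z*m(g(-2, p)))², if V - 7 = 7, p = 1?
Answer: 0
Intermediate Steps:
V = 14 (V = 7 + 7 = 14)
m(x) = 14 + 2*x² (m(x) = (x² + x*x) + 14 = (x² + x²) + 14 = 2*x² + 14 = 14 + 2*x²)
Z = 0 (Z = 0*2 = 0)
(Z*m(g(-2, p)))² = (0*(14 + 2*4²))² = (0*(14 + 2*16))² = (0*(14 + 32))² = (0*46)² = 0² = 0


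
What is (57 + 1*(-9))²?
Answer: 2304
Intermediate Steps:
(57 + 1*(-9))² = (57 - 9)² = 48² = 2304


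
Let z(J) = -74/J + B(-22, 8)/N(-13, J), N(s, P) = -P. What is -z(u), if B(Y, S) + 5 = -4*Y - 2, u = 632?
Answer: 155/632 ≈ 0.24525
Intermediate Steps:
B(Y, S) = -7 - 4*Y (B(Y, S) = -5 + (-4*Y - 2) = -5 + (-2 - 4*Y) = -7 - 4*Y)
z(J) = -155/J (z(J) = -74/J + (-7 - 4*(-22))/((-J)) = -74/J + (-7 + 88)*(-1/J) = -74/J + 81*(-1/J) = -74/J - 81/J = -155/J)
-z(u) = -(-155)/632 = -1*(-155/632) = 155/632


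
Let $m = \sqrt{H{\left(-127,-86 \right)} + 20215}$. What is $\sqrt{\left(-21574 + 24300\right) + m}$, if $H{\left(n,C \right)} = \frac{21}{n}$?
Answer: $\frac{\sqrt{43967654 + 254 \sqrt{81511267}}}{127} \approx 53.555$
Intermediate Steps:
$m = \frac{2 \sqrt{81511267}}{127}$ ($m = \sqrt{\frac{21}{-127} + 20215} = \sqrt{21 \left(- \frac{1}{127}\right) + 20215} = \sqrt{- \frac{21}{127} + 20215} = \sqrt{\frac{2567284}{127}} = \frac{2 \sqrt{81511267}}{127} \approx 142.18$)
$\sqrt{\left(-21574 + 24300\right) + m} = \sqrt{\left(-21574 + 24300\right) + \frac{2 \sqrt{81511267}}{127}} = \sqrt{2726 + \frac{2 \sqrt{81511267}}{127}}$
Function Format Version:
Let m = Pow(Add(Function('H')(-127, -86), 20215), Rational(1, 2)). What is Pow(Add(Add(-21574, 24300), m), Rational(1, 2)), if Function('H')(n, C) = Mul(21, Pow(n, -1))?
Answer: Mul(Rational(1, 127), Pow(Add(43967654, Mul(254, Pow(81511267, Rational(1, 2)))), Rational(1, 2))) ≈ 53.555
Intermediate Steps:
m = Mul(Rational(2, 127), Pow(81511267, Rational(1, 2))) (m = Pow(Add(Mul(21, Pow(-127, -1)), 20215), Rational(1, 2)) = Pow(Add(Mul(21, Rational(-1, 127)), 20215), Rational(1, 2)) = Pow(Add(Rational(-21, 127), 20215), Rational(1, 2)) = Pow(Rational(2567284, 127), Rational(1, 2)) = Mul(Rational(2, 127), Pow(81511267, Rational(1, 2))) ≈ 142.18)
Pow(Add(Add(-21574, 24300), m), Rational(1, 2)) = Pow(Add(Add(-21574, 24300), Mul(Rational(2, 127), Pow(81511267, Rational(1, 2)))), Rational(1, 2)) = Pow(Add(2726, Mul(Rational(2, 127), Pow(81511267, Rational(1, 2)))), Rational(1, 2))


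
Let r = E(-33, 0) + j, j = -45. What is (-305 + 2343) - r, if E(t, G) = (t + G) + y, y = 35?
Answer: 2081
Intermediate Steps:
E(t, G) = 35 + G + t (E(t, G) = (t + G) + 35 = (G + t) + 35 = 35 + G + t)
r = -43 (r = (35 + 0 - 33) - 45 = 2 - 45 = -43)
(-305 + 2343) - r = (-305 + 2343) - 1*(-43) = 2038 + 43 = 2081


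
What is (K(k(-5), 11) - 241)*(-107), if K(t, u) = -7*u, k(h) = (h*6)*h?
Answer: 34026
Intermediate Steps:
k(h) = 6*h**2 (k(h) = (6*h)*h = 6*h**2)
(K(k(-5), 11) - 241)*(-107) = (-7*11 - 241)*(-107) = (-77 - 241)*(-107) = -318*(-107) = 34026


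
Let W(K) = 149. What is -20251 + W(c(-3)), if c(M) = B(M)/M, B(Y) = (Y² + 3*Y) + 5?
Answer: -20102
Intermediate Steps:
B(Y) = 5 + Y² + 3*Y
c(M) = (5 + M² + 3*M)/M
-20251 + W(c(-3)) = -20251 + 149 = -20102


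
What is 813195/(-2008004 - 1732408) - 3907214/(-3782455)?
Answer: 3846238879481/4715980023820 ≈ 0.81558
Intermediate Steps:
813195/(-2008004 - 1732408) - 3907214/(-3782455) = 813195/(-3740412) - 3907214*(-1/3782455) = 813195*(-1/3740412) + 3907214/3782455 = -271065/1246804 + 3907214/3782455 = 3846238879481/4715980023820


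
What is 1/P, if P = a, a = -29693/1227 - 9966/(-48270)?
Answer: -9871215/236842138 ≈ -0.041678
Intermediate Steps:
a = -236842138/9871215 (a = -29693*1/1227 - 9966*(-1/48270) = -29693/1227 + 1661/8045 = -236842138/9871215 ≈ -23.993)
P = -236842138/9871215 ≈ -23.993
1/P = 1/(-236842138/9871215) = -9871215/236842138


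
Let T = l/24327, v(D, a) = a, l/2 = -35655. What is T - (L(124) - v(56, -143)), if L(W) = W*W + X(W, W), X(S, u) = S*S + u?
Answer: -251556841/8109 ≈ -31022.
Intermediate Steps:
l = -71310 (l = 2*(-35655) = -71310)
T = -23770/8109 (T = -71310/24327 = -71310*1/24327 = -23770/8109 ≈ -2.9313)
X(S, u) = u + S² (X(S, u) = S² + u = u + S²)
L(W) = W + 2*W² (L(W) = W*W + (W + W²) = W² + (W + W²) = W + 2*W²)
T - (L(124) - v(56, -143)) = -23770/8109 - (124*(1 + 2*124) - 1*(-143)) = -23770/8109 - (124*(1 + 248) + 143) = -23770/8109 - (124*249 + 143) = -23770/8109 - (30876 + 143) = -23770/8109 - 1*31019 = -23770/8109 - 31019 = -251556841/8109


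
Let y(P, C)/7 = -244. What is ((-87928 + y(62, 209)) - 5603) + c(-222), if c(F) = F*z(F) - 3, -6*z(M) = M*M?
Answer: 1728266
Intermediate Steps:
y(P, C) = -1708 (y(P, C) = 7*(-244) = -1708)
z(M) = -M²/6 (z(M) = -M*M/6 = -M²/6)
c(F) = -3 - F³/6 (c(F) = F*(-F²/6) - 3 = -F³/6 - 3 = -3 - F³/6)
((-87928 + y(62, 209)) - 5603) + c(-222) = ((-87928 - 1708) - 5603) + (-3 - ⅙*(-222)³) = (-89636 - 5603) + (-3 - ⅙*(-10941048)) = -95239 + (-3 + 1823508) = -95239 + 1823505 = 1728266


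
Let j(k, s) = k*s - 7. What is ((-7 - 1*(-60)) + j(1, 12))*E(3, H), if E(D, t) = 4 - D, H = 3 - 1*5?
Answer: 58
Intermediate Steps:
H = -2 (H = 3 - 5 = -2)
j(k, s) = -7 + k*s
((-7 - 1*(-60)) + j(1, 12))*E(3, H) = ((-7 - 1*(-60)) + (-7 + 1*12))*(4 - 1*3) = ((-7 + 60) + (-7 + 12))*(4 - 3) = (53 + 5)*1 = 58*1 = 58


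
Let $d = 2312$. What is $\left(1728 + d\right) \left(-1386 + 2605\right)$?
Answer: $4924760$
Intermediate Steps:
$\left(1728 + d\right) \left(-1386 + 2605\right) = \left(1728 + 2312\right) \left(-1386 + 2605\right) = 4040 \cdot 1219 = 4924760$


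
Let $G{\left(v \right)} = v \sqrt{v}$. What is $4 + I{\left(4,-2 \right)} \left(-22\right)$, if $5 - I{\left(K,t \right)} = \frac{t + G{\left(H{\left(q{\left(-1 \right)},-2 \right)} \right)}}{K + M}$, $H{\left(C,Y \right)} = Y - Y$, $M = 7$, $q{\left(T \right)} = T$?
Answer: $-110$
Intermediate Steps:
$H{\left(C,Y \right)} = 0$
$G{\left(v \right)} = v^{\frac{3}{2}}$
$I{\left(K,t \right)} = 5 - \frac{t}{7 + K}$ ($I{\left(K,t \right)} = 5 - \frac{t + 0^{\frac{3}{2}}}{K + 7} = 5 - \frac{t + 0}{7 + K} = 5 - \frac{t}{7 + K}$)
$4 + I{\left(4,-2 \right)} \left(-22\right) = 4 + \frac{35 - -2 + 5 \cdot 4}{7 + 4} \left(-22\right) = 4 + \frac{35 + 2 + 20}{11} \left(-22\right) = 4 + \frac{1}{11} \cdot 57 \left(-22\right) = 4 + \frac{57}{11} \left(-22\right) = 4 - 114 = -110$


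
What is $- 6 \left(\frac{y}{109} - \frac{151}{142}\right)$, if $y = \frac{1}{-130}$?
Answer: $\frac{3209718}{503035} \approx 6.3807$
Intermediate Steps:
$y = - \frac{1}{130} \approx -0.0076923$
$- 6 \left(\frac{y}{109} - \frac{151}{142}\right) = - 6 \left(- \frac{1}{130 \cdot 109} - \frac{151}{142}\right) = - 6 \left(\left(- \frac{1}{130}\right) \frac{1}{109} - \frac{151}{142}\right) = - 6 \left(- \frac{1}{14170} - \frac{151}{142}\right) = \left(-6\right) \left(- \frac{534953}{503035}\right) = \frac{3209718}{503035}$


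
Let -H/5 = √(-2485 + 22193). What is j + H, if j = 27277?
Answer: 27277 - 10*√4927 ≈ 26575.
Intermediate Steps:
H = -10*√4927 (H = -5*√(-2485 + 22193) = -10*√4927 ≈ -701.93)
j + H = 27277 - 10*√4927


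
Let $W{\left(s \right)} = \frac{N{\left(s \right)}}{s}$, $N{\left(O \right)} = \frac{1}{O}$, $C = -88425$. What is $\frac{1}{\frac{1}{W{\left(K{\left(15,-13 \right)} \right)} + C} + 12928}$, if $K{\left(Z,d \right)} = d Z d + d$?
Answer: $\frac{562425797699}{7271040706292188} \approx 7.7351 \cdot 10^{-5}$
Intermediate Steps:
$K{\left(Z,d \right)} = d + Z d^{2}$ ($K{\left(Z,d \right)} = Z d d + d = Z d^{2} + d = d + Z d^{2}$)
$W{\left(s \right)} = \frac{1}{s^{2}}$ ($W{\left(s \right)} = \frac{1}{s s} = \frac{1}{s^{2}}$)
$\frac{1}{\frac{1}{W{\left(K{\left(15,-13 \right)} \right)} + C} + 12928} = \frac{1}{\frac{1}{\frac{1}{169 \left(1 + 15 \left(-13\right)\right)^{2}} - 88425} + 12928} = \frac{1}{\frac{1}{\frac{1}{169 \left(1 - 195\right)^{2}} - 88425} + 12928} = \frac{1}{\frac{1}{\frac{1}{6360484} - 88425} + 12928} = \frac{1}{\frac{1}{- \frac{562425797699}{6360484}} + 12928} = \frac{1}{- \frac{6360484}{562425797699} + 12928} = \frac{1}{\frac{7271040706292188}{562425797699}} = \frac{562425797699}{7271040706292188}$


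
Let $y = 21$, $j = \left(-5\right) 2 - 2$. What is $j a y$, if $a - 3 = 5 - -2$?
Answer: $-2520$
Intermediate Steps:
$a = 10$ ($a = 3 + \left(5 - -2\right) = 3 + \left(5 + 2\right) = 3 + 7 = 10$)
$j = -12$ ($j = -10 - 2 = -12$)
$j a y = \left(-12\right) 10 \cdot 21 = \left(-120\right) 21 = -2520$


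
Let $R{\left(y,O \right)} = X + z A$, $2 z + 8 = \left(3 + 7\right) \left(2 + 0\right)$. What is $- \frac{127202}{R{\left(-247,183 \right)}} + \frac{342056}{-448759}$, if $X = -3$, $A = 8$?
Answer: $- \frac{57098434838}{20194155} \approx -2827.5$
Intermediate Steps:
$z = 6$ ($z = -4 + \frac{\left(3 + 7\right) \left(2 + 0\right)}{2} = -4 + \frac{10 \cdot 2}{2} = -4 + \frac{1}{2} \cdot 20 = -4 + 10 = 6$)
$R{\left(y,O \right)} = 45$ ($R{\left(y,O \right)} = -3 + 6 \cdot 8 = -3 + 48 = 45$)
$- \frac{127202}{R{\left(-247,183 \right)}} + \frac{342056}{-448759} = - \frac{127202}{45} + \frac{342056}{-448759} = \left(-127202\right) \frac{1}{45} + 342056 \left(- \frac{1}{448759}\right) = - \frac{127202}{45} - \frac{342056}{448759} = - \frac{57098434838}{20194155}$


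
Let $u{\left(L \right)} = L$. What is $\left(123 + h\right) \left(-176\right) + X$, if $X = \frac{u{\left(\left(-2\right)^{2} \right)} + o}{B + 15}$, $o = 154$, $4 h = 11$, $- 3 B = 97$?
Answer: $- \frac{575669}{26} \approx -22141.0$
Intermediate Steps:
$B = - \frac{97}{3}$ ($B = \left(- \frac{1}{3}\right) 97 = - \frac{97}{3} \approx -32.333$)
$h = \frac{11}{4}$ ($h = \frac{1}{4} \cdot 11 = \frac{11}{4} \approx 2.75$)
$X = - \frac{237}{26}$ ($X = \frac{\left(-2\right)^{2} + 154}{- \frac{97}{3} + 15} = \frac{4 + 154}{- \frac{52}{3}} = 158 \left(- \frac{3}{52}\right) = - \frac{237}{26} \approx -9.1154$)
$\left(123 + h\right) \left(-176\right) + X = \left(123 + \frac{11}{4}\right) \left(-176\right) - \frac{237}{26} = \frac{503}{4} \left(-176\right) - \frac{237}{26} = -22132 - \frac{237}{26} = - \frac{575669}{26}$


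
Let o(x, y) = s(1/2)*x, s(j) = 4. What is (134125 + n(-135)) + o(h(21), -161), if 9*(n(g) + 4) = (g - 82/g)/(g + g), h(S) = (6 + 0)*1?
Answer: 44006285393/328050 ≈ 1.3415e+5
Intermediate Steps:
h(S) = 6 (h(S) = 6*1 = 6)
o(x, y) = 4*x
n(g) = -4 + (g - 82/g)/(18*g) (n(g) = -4 + ((g - 82/g)/(g + g))/9 = -4 + ((g - 82/g)/((2*g)))/9 = -4 + ((g - 82/g)*(1/(2*g)))/9 = -4 + ((g - 82/g)/(2*g))/9 = -4 + (g - 82/g)/(18*g))
(134125 + n(-135)) + o(h(21), -161) = (134125 + (-71/18 - 41/9/(-135)²)) + 4*6 = (134125 + (-71/18 - 41/9*1/18225)) + 24 = (134125 + (-71/18 - 41/164025)) + 24 = (134125 - 1294057/328050) + 24 = 43998412193/328050 + 24 = 44006285393/328050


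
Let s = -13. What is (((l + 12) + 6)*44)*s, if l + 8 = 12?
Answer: -12584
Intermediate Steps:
l = 4 (l = -8 + 12 = 4)
(((l + 12) + 6)*44)*s = (((4 + 12) + 6)*44)*(-13) = ((16 + 6)*44)*(-13) = (22*44)*(-13) = 968*(-13) = -12584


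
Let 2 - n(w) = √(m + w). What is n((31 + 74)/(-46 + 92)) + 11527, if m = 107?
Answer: 11529 - √231242/46 ≈ 11519.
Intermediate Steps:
n(w) = 2 - √(107 + w)
n((31 + 74)/(-46 + 92)) + 11527 = (2 - √(107 + (31 + 74)/(-46 + 92))) + 11527 = (2 - √(107 + 105/46)) + 11527 = (2 - √(5027/46)) + 11527 = (2 - √231242/46) + 11527 = 11529 - √231242/46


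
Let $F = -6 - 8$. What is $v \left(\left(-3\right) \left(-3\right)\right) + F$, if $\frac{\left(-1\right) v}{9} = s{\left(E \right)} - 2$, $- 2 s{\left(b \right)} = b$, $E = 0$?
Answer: $148$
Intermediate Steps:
$s{\left(b \right)} = - \frac{b}{2}$
$v = 18$ ($v = - 9 \left(\left(- \frac{1}{2}\right) 0 - 2\right) = - 9 \left(0 - 2\right) = \left(-9\right) \left(-2\right) = 18$)
$F = -14$ ($F = -6 - 8 = -14$)
$v \left(\left(-3\right) \left(-3\right)\right) + F = 18 \left(\left(-3\right) \left(-3\right)\right) - 14 = 18 \cdot 9 - 14 = 162 - 14 = 148$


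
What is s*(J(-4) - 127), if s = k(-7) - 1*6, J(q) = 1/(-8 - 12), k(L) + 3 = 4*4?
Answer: -17787/20 ≈ -889.35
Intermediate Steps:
k(L) = 13 (k(L) = -3 + 4*4 = -3 + 16 = 13)
J(q) = -1/20 (J(q) = 1/(-20) = -1/20)
s = 7 (s = 13 - 1*6 = 13 - 6 = 7)
s*(J(-4) - 127) = 7*(-1/20 - 127) = 7*(-2541/20) = -17787/20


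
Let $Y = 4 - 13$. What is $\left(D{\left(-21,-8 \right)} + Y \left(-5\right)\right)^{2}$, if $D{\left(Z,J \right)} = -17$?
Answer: $784$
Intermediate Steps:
$Y = -9$
$\left(D{\left(-21,-8 \right)} + Y \left(-5\right)\right)^{2} = \left(-17 - -45\right)^{2} = \left(-17 + 45\right)^{2} = 28^{2} = 784$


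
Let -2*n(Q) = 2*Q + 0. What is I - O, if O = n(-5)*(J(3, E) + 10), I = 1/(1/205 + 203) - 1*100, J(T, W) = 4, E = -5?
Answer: -7074515/41616 ≈ -170.00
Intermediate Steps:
n(Q) = -Q (n(Q) = -(2*Q + 0)/2 = -Q)
I = -4161395/41616 (I = 1/(1/205 + 203) - 100 = 1/(41616/205) - 100 = 205/41616 - 100 = -4161395/41616 ≈ -99.995)
O = 70 (O = (-1*(-5))*(4 + 10) = 5*14 = 70)
I - O = -4161395/41616 - 1*70 = -4161395/41616 - 70 = -7074515/41616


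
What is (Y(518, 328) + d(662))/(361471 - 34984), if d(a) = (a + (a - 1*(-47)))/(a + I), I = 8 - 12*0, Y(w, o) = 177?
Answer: 39987/72915430 ≈ 0.00054840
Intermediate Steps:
I = 8 (I = 8 + 0 = 8)
d(a) = (47 + 2*a)/(8 + a) (d(a) = (a + (a - 1*(-47)))/(a + 8) = (a + (a + 47))/(8 + a) = (a + (47 + a))/(8 + a) = (47 + 2*a)/(8 + a))
(Y(518, 328) + d(662))/(361471 - 34984) = (177 + (47 + 2*662)/(8 + 662))/(361471 - 34984) = (177 + (47 + 1324)/670)/326487 = (177 + (1/670)*1371)*(1/326487) = (177 + 1371/670)*(1/326487) = (119961/670)*(1/326487) = 39987/72915430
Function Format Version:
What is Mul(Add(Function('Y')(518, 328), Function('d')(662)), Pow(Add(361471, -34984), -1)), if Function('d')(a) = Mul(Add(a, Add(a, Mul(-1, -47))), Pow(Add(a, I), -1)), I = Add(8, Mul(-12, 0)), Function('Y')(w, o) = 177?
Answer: Rational(39987, 72915430) ≈ 0.00054840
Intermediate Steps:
I = 8 (I = Add(8, 0) = 8)
Function('d')(a) = Mul(Pow(Add(8, a), -1), Add(47, Mul(2, a))) (Function('d')(a) = Mul(Add(a, Add(a, Mul(-1, -47))), Pow(Add(a, 8), -1)) = Mul(Add(a, Add(a, 47)), Pow(Add(8, a), -1)) = Mul(Add(a, Add(47, a)), Pow(Add(8, a), -1)) = Mul(Add(47, Mul(2, a)), Pow(Add(8, a), -1)) = Mul(Pow(Add(8, a), -1), Add(47, Mul(2, a))))
Mul(Add(Function('Y')(518, 328), Function('d')(662)), Pow(Add(361471, -34984), -1)) = Mul(Add(177, Mul(Pow(Add(8, 662), -1), Add(47, Mul(2, 662)))), Pow(Add(361471, -34984), -1)) = Mul(Add(177, Mul(Pow(670, -1), Add(47, 1324))), Pow(326487, -1)) = Mul(Add(177, Mul(Rational(1, 670), 1371)), Rational(1, 326487)) = Mul(Add(177, Rational(1371, 670)), Rational(1, 326487)) = Mul(Rational(119961, 670), Rational(1, 326487)) = Rational(39987, 72915430)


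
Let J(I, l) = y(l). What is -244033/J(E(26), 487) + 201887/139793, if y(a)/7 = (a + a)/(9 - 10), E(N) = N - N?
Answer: 35490570735/953108674 ≈ 37.237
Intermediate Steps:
E(N) = 0
y(a) = -14*a (y(a) = 7*((a + a)/(9 - 10)) = 7*((2*a)/(-1)) = 7*((2*a)*(-1)) = 7*(-2*a) = -14*a)
J(I, l) = -14*l
-244033/J(E(26), 487) + 201887/139793 = -244033/((-14*487)) + 201887/139793 = -244033/(-6818) + 201887*(1/139793) = -244033*(-1/6818) + 201887/139793 = 244033/6818 + 201887/139793 = 35490570735/953108674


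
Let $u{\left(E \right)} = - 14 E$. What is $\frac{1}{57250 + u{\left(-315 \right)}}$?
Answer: $\frac{1}{61660} \approx 1.6218 \cdot 10^{-5}$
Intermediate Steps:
$\frac{1}{57250 + u{\left(-315 \right)}} = \frac{1}{57250 - -4410} = \frac{1}{57250 + 4410} = \frac{1}{61660}$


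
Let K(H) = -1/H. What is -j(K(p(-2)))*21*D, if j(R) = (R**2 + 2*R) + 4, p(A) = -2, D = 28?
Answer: -3087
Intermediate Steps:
j(R) = 4 + R**2 + 2*R
-j(K(p(-2)))*21*D = -(4 + (-1/(-2))**2 + 2*(-1/(-2)))*21*28 = -(4 + (-1*(-1/2))**2 + 2*(-1*(-1/2)))*21*28 = -(4 + (1/2)**2 + 2*(1/2))*21*28 = -(4 + 1/4 + 1)*21*28 = -(21/4)*21*28 = -441*28/4 = -1*3087 = -3087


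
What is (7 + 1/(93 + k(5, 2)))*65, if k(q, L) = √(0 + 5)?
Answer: 3939065/8644 - 65*√5/8644 ≈ 455.68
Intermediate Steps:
k(q, L) = √5
(7 + 1/(93 + k(5, 2)))*65 = (7 + 1/(93 + √5))*65 = 455 + 65/(93 + √5)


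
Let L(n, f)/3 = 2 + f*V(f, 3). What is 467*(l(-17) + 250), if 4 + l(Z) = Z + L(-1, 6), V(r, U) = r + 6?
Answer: 210617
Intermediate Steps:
V(r, U) = 6 + r
L(n, f) = 6 + 3*f*(6 + f) (L(n, f) = 3*(2 + f*(6 + f)) = 6 + 3*f*(6 + f))
l(Z) = 218 + Z (l(Z) = -4 + (Z + (6 + 3*6*(6 + 6))) = -4 + (Z + (6 + 3*6*12)) = -4 + (Z + (6 + 216)) = -4 + (Z + 222) = -4 + (222 + Z) = 218 + Z)
467*(l(-17) + 250) = 467*((218 - 17) + 250) = 467*(201 + 250) = 467*451 = 210617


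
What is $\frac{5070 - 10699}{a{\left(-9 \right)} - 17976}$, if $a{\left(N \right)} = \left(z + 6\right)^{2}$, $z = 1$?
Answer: $\frac{433}{1379} \approx 0.314$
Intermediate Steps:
$a{\left(N \right)} = 49$ ($a{\left(N \right)} = \left(1 + 6\right)^{2} = 7^{2} = 49$)
$\frac{5070 - 10699}{a{\left(-9 \right)} - 17976} = \frac{5070 - 10699}{49 - 17976} = - \frac{5629}{-17927} = \left(-5629\right) \left(- \frac{1}{17927}\right) = \frac{433}{1379}$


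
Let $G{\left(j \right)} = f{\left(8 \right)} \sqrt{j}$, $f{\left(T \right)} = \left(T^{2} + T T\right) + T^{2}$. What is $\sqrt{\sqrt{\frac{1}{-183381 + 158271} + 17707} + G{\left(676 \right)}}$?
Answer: $\frac{\sqrt{4317580800 + 310 \sqrt{137833058390}}}{930} \approx 71.59$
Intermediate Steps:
$f{\left(T \right)} = 3 T^{2}$ ($f{\left(T \right)} = \left(T^{2} + T^{2}\right) + T^{2} = 2 T^{2} + T^{2} = 3 T^{2}$)
$G{\left(j \right)} = 192 \sqrt{j}$ ($G{\left(j \right)} = 3 \cdot 8^{2} \sqrt{j} = 3 \cdot 64 \sqrt{j} = 192 \sqrt{j}$)
$\sqrt{\sqrt{\frac{1}{-183381 + 158271} + 17707} + G{\left(676 \right)}} = \sqrt{\sqrt{\frac{1}{-183381 + 158271} + 17707} + 192 \sqrt{676}} = \sqrt{\sqrt{\frac{1}{-25110} + 17707} + 192 \cdot 26} = \sqrt{\sqrt{- \frac{1}{25110} + 17707} + 4992} = \sqrt{\sqrt{\frac{444622769}{25110}} + 4992} = \sqrt{\frac{\sqrt{137833058390}}{2790} + 4992} = \sqrt{4992 + \frac{\sqrt{137833058390}}{2790}}$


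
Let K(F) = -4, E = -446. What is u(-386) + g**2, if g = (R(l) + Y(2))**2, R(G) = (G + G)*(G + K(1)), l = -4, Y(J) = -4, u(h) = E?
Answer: 12959554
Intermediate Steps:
u(h) = -446
R(G) = 2*G*(-4 + G) (R(G) = (G + G)*(G - 4) = (2*G)*(-4 + G) = 2*G*(-4 + G))
g = 3600 (g = (2*(-4)*(-4 - 4) - 4)**2 = (2*(-4)*(-8) - 4)**2 = (64 - 4)**2 = 60**2 = 3600)
u(-386) + g**2 = -446 + 3600**2 = -446 + 12960000 = 12959554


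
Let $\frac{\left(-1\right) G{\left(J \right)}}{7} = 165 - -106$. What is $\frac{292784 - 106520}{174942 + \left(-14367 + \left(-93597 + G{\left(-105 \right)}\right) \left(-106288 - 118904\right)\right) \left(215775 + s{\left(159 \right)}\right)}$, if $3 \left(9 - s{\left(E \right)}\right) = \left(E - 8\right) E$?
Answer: $\frac{20696}{496468931243067} \approx 4.1686 \cdot 10^{-11}$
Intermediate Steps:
$s{\left(E \right)} = 9 - \frac{E \left(-8 + E\right)}{3}$ ($s{\left(E \right)} = 9 - \frac{\left(E - 8\right) E}{3} = 9 - \frac{\left(-8 + E\right) E}{3} = 9 - \frac{E \left(-8 + E\right)}{3}$)
$G{\left(J \right)} = -1897$ ($G{\left(J \right)} = - 7 \left(165 - -106\right) = - 7 \left(165 + 106\right) = \left(-7\right) 271 = -1897$)
$\frac{292784 - 106520}{174942 + \left(-14367 + \left(-93597 + G{\left(-105 \right)}\right) \left(-106288 - 118904\right)\right) \left(215775 + s{\left(159 \right)}\right)} = \frac{292784 - 106520}{174942 + \left(-14367 + \left(-93597 - 1897\right) \left(-106288 - 118904\right)\right) \left(215775 + \left(9 - \frac{159^{2}}{3} + \frac{8}{3} \cdot 159\right)\right)} = \frac{186264}{174942 + \left(-14367 - -21504484848\right) \left(215775 + \left(9 - 8427 + 424\right)\right)} = \frac{186264}{174942 + \left(-14367 + 21504484848\right) \left(215775 + \left(9 - 8427 + 424\right)\right)} = \frac{186264}{174942 + 21504470481 \left(215775 - 7994\right)} = \frac{186264}{174942 + 21504470481 \cdot 207781} = \frac{186264}{174942 + 4468220381012661} = \frac{186264}{4468220381187603} = 186264 \cdot \frac{1}{4468220381187603} = \frac{20696}{496468931243067}$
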